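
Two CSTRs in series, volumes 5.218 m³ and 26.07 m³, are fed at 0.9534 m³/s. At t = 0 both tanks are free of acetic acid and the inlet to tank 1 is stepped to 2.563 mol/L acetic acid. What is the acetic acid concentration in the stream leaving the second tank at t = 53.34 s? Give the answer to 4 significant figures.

Species balance on tank i: dCᵢ/dt = (Cᵢ₋₁ − Cᵢ)/τᵢ with τᵢ = Vᵢ/Q.
τ₁ = 5.218/0.9534 = 5.47304 s; τ₂ = 26.07/0.9534 = 27.3442 s.
Solving the cascade with C₁(0)=C₂(0)=0 gives C₂(t) = C_in[1 − (τ₁ e^(−t/τ₁) − τ₂ e^(−t/τ₂))/(τ₁ − τ₂)].
At t = 53.34: e^(−t/τ₁) = 5.85314e-05, e^(−t/τ₂) = 0.142177.
C₂ = 2.563·[1 − (5.47304·5.85314e-05 − 27.3442·0.142177)/(-21.8712)] = 2.563·0.822260 = 2.10745 mol/L.

2.107 mol/L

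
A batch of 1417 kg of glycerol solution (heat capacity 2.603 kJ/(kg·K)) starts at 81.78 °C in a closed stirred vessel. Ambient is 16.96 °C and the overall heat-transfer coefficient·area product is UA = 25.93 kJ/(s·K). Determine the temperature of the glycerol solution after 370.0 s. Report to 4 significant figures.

21.77 °C

Lumped-capacitance energy balance: M c_p dT/dt = UA(T_amb − T).
dT/dt = (T_ss − T)/τ with T_ss = T_amb = 16.9600 °C, τ = M c_p/UA = 1417·2.603/25.93 = 142.246 s.
Integrating: T(t) = T_ss + (T₀ − T_ss) e^(−t/τ).
T(370.0) = 16.9600 + (64.8200)·0.0741905 = 21.7690 °C.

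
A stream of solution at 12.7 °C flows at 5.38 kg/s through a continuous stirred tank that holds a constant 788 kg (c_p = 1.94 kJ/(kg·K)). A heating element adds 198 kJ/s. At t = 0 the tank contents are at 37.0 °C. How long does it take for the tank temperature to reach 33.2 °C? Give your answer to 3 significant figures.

First-law balance (no shaft work): M c_p dT/dt = ṁ c_p (T_in − T) + 198.
τ = M/ṁ = 146.47 s; T_ss = T_in + Q̇/(ṁ c_p) = 31.671 °C.
T(t) = T_ss + (T₀ − T_ss) e^(−t/τ). Set T = 33.2:
e^(−t/τ) = (33.2 − 31.671)/(37.0 − 31.671) = 0.28697
t = −146.47 · ln(0.28697) = 182.85 s.

183 s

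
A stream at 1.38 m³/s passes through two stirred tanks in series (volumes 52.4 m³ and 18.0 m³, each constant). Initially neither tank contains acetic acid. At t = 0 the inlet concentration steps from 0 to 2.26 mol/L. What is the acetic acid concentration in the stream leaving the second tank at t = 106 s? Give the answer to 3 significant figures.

Species balance on tank i: dCᵢ/dt = (Cᵢ₋₁ − Cᵢ)/τᵢ with τᵢ = Vᵢ/Q.
τ₁ = 52.4/1.38 = 37.971 s; τ₂ = 18.0/1.38 = 13.043 s.
Solving the cascade with C₁(0)=C₂(0)=0 gives C₂(t) = C_in[1 − (τ₁ e^(−t/τ₁) − τ₂ e^(−t/τ₂))/(τ₁ − τ₂)].
At t = 106: e^(−t/τ₁) = 0.061323, e^(−t/τ₂) = 0.00029555.
C₂ = 2.26·[1 − (37.971·0.061323 − 13.043·0.00029555)/(24.928)] = 2.26·0.90674 = 2.0492 mol/L.

2.05 mol/L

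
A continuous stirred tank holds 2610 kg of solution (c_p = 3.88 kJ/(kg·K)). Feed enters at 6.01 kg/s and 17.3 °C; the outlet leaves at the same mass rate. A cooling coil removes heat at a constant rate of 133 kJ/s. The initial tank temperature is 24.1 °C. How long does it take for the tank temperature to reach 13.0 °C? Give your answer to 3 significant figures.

Unsteady energy balance on the tank contents: M c_p dT/dt = ṁ c_p (T_in − T) − 133.
τ = M/ṁ = 434.28 s; T_ss = T_in − Q̇/(ṁ c_p) = 11.596 °C.
T(t) = T_ss + (T₀ − T_ss) e^(−t/τ). Set T = 13.0:
e^(−t/τ) = (13.0 − 11.596)/(24.1 − 11.596) = 0.11225
t = −434.28 · ln(0.11225) = 949.76 s.

950 s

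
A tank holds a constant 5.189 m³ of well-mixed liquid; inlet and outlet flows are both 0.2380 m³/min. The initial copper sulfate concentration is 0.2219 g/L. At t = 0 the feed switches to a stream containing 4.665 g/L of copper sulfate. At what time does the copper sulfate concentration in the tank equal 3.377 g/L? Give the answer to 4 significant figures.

27.00 min

Species balance on the tank: V dC/dt = Q(C_in − C), so τ = V/Q = 21.8025 min.
C(t) = C_in + (C₀ − C_in) e^(−t/τ). Set C = 3.377 and solve for t:
e^(−t/τ) = (C − C_in)/(C₀ − C_in) = (3.377 − 4.665)/(0.2219 − 4.665) = 0.289888
t = −τ ln(…) = 21.8025 × 1.23826 = 26.9972 min.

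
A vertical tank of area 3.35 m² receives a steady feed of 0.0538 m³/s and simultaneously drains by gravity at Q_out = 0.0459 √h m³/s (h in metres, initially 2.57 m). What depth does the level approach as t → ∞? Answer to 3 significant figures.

1.37 m

Level balance: A dh/dt = 0.0538 − 0.0459 √h. Setting dh/dt = 0:
Q_in = 0.0459 √h_ss ⇒ √h_ss = 0.0538/0.0459 = 1.1721.
h_ss = 1.1721² = 1.3738 m. (Since h₀ = 2.57 m > h_ss, the level will fall toward this value.)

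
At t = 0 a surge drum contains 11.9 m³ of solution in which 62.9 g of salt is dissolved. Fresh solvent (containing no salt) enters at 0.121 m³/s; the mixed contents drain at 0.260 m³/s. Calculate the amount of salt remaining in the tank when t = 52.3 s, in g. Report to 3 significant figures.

Total volume: dV/dt = Q_in − Q_out = -0.13900 m³/s, so V(t) = 11.9 − 0.13900 t and V(52.3) = 4.6303 m³.
No salt enters, so dm/dt = −Q_out · (m/V).
Separate: dm/m = −Q_out dt/V(t) ⇒ ln(m/m₀) = −(Q_out/(Q_in−Q_out)) ln(V/V₀).
m = m₀ (V₀/V)^(Q_out/(Q_in−Q_out)) = 62.9 × (11.9/4.6303)^(-1.8705) = 10.761 g.

10.8 g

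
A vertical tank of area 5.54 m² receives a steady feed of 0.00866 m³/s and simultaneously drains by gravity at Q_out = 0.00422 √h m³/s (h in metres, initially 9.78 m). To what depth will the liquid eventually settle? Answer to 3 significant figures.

4.21 m

Accumulation of liquid (constant cross-section A): A dh/dt = Q_in − 0.00422 √h. At steady state dh/dt = 0:
Q_in = 0.00422 √h_ss ⇒ √h_ss = 0.00866/0.00422 = 2.0521.
h_ss = 2.0521² = 4.2112 m. (Since h₀ = 9.78 m > h_ss, the level will fall toward this value.)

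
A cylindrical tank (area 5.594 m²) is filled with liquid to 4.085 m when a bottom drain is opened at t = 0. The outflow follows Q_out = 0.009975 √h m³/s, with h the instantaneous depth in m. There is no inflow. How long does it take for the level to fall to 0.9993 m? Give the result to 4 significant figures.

With no inflow, A dh/dt = −0.009975 √h.
This is separable: 2 d(√h)/dt = −0.009975/A, so √h = √h₀ − (0.009975/(2A)) t.
t = 2A(√h₀ − √h)/0.009975 = 2·5.594·(√4.085 − √0.9993)/0.009975
  = 11.1880 × (2.02114 − 0.999650) / 0.009975 = 1145.71 s.

1146 s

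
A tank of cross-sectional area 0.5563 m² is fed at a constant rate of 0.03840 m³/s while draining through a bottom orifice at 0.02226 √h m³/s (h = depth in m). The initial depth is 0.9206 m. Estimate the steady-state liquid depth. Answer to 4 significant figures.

2.976 m

A dh/dt = Q_in − 0.02226 √h. Steady state requires inflow = outflow:
Q_in = 0.02226 √h_ss ⇒ √h_ss = 0.03840/0.02226 = 1.72507.
h_ss = 1.72507² = 2.97586 m. (Since h₀ = 0.9206 m < h_ss, the level will rise toward this value.)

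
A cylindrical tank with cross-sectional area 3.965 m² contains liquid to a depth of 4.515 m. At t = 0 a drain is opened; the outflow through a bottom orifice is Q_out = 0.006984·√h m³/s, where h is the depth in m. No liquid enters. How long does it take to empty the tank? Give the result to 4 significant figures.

2413 s

Accumulation of liquid (constant cross-section A): A dh/dt = −0.006984 √h.
∫ h^(−1/2) dh = −(0.006984/A) ∫ dt, giving 2√h = 2√h₀ − (0.006984/A) t.
Tank is empty when √h = 0: t_empty = 2A√h₀/0.006984.
t_empty = 2·3.965·√4.515/0.006984 = 7.93000·2.12485/0.006984 = 2412.67 s.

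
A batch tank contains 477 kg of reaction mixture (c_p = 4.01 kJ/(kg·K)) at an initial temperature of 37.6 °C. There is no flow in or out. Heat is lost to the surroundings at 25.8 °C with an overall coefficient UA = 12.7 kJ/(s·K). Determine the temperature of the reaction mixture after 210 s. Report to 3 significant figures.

First-law balance (no shaft work): M c_p dT/dt = −UA(T − T_amb).
dT/dt = (T_ss − T)/τ with T_ss = T_amb = 25.800 °C, τ = M c_p/UA = 477·4.01/12.7 = 150.61 s.
T approaches T_ss exponentially: T(t) = T_ss + (T₀ − T_ss) e^(−t/τ).
T(210) = 25.800 + (11.800)·0.24800 = 28.726 °C.

28.7 °C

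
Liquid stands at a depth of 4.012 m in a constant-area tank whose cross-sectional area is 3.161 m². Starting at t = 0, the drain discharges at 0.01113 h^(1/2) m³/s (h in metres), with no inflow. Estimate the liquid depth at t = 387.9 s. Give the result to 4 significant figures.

1.743 m

Accumulation of liquid (constant cross-section A): A dh/dt = −0.01113 √h.
Separate and integrate: 2(√h − √h₀) = −(0.01113/A) t.
√h = √4.012 − 0.01113·387.9/(2·3.161) = 2.00300 − 0.682905 = 1.32009.
h = 1.32009² = 1.74264 m.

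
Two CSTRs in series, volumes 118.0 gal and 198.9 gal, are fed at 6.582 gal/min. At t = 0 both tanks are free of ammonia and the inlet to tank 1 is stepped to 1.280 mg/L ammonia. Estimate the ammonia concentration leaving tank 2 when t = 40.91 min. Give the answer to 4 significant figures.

0.6579 mg/L

Each tank obeys Vᵢ dCᵢ/dt = Q(Cᵢ₋₁ − Cᵢ), so τᵢ = Vᵢ/Q.
τ₁ = 118.0/6.582 = 17.9277 min; τ₂ = 198.9/6.582 = 30.2188 min.
Solving the cascade with C₁(0)=C₂(0)=0 gives C₂(t) = C_in[1 − (τ₁ e^(−t/τ₁) − τ₂ e^(−t/τ₂))/(τ₁ − τ₂)].
At t = 40.91: e^(−t/τ₁) = 0.102085, e^(−t/τ₂) = 0.258259.
C₂ = 1.280·[1 − (17.9277·0.102085 − 30.2188·0.258259)/(-12.2911)] = 1.280·0.513949 = 0.657854 mg/L.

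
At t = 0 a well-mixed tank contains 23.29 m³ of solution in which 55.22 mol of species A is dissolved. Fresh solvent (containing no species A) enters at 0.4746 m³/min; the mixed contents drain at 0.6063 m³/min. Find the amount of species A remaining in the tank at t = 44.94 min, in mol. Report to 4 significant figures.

Let m(t) be the amount of species A. Volume: V(t) = V₀ + (Q_in − Q_out) t = 23.29 − 0.131700 t; V(44.94) = 17.3714 m³.
Species balance (pure solvent in): dm/dt = −Q_out · m/V(t).
dm/m = −Q_out dt/(V₀ − 0.131700 t); integrating gives ln(m/m₀) = −(Q_out/(Q_in−Q_out)) ln(V/V₀).
m = m₀ (V₀/V)^(Q_out/(Q_in−Q_out)) = 55.22 × (23.29/17.3714)^(-4.60364) = 14.3184 mol.

14.32 mol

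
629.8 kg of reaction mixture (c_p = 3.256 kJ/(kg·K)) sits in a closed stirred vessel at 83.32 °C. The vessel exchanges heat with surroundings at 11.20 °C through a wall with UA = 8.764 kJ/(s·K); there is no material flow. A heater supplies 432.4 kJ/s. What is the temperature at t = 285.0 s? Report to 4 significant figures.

Lumped-capacitance energy balance: M c_p dT/dt = UA(T_amb − T) + Q̇.
dT/dt = (T_ss − T)/τ with T_ss = T_amb + Q̇/UA = 11.20 + 432.4/8.764 = 60.5382 °C, τ = M c_p/UA = 629.8·3.256/8.764 = 233.983 s.
Solution: T(t) = T_ss + (T₀ − T_ss) e^(−t/τ).
T(285.0) = 60.5382 + (22.7818)·0.295811 = 67.2773 °C.

67.28 °C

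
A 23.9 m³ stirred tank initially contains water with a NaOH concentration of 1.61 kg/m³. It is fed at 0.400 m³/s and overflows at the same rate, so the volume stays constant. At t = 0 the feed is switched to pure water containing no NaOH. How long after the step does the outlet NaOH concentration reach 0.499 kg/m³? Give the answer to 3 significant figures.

Accumulation = in − out for the solute gives V dC/dt = Q(C_in − C), so τ = V/Q = 59.750 s.
C(t) = C_in + (C₀ − C_in) e^(−t/τ). Set C = 0.499 and solve for t:
e^(−t/τ) = (C − C_in)/(C₀ − C_in) = (0.499 − 0)/(1.61 − 0) = 0.30994
t = −τ ln(…) = 59.750 × 1.1714 = 69.990 s.

70.0 s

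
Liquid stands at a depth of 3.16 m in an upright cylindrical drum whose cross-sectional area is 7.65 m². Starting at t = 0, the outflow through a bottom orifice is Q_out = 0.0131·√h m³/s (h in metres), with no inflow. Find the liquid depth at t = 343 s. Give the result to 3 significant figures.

2.20 m

A dh/dt = −Q_out = −0.0131 √h.
This is separable: 2 d(√h)/dt = −0.0131/A, so √h = √h₀ − (0.0131/(2A)) t.
√h = √3.16 − 0.0131·343/(2·7.65) = 1.7776 − 0.29368 = 1.4840.
h = 1.4840² = 2.2021 m.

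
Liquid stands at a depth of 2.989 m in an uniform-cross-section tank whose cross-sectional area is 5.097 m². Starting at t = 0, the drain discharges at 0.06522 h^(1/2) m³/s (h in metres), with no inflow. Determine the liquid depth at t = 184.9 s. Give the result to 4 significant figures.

0.2980 m

Mass balance (ρ constant): A dh/dt = −0.06522 √h.
This is separable: 2 d(√h)/dt = −0.06522/A, so √h = √h₀ − (0.06522/(2A)) t.
√h = √2.989 − 0.06522·184.9/(2·5.097) = 1.72887 − 1.18297 = 0.545904.
h = 0.545904² = 0.298011 m.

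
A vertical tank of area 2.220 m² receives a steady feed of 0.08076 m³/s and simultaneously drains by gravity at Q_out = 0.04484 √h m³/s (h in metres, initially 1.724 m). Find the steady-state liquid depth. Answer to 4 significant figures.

3.244 m

Mass balance (ρ constant): A dh/dt = Q_in − 0.04484 √h. At steady state dh/dt = 0:
Q_in = 0.04484 √h_ss ⇒ √h_ss = 0.08076/0.04484 = 1.80107.
h_ss = 1.80107² = 3.24385 m. (Since h₀ = 1.724 m < h_ss, the level will rise toward this value.)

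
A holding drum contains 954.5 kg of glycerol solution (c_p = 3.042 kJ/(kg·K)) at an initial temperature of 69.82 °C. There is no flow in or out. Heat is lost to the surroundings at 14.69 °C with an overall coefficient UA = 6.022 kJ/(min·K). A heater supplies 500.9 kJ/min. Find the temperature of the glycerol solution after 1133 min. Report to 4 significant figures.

95.19 °C

Lumped-capacitance energy balance: M c_p dT/dt = UA(T_amb − T) + Q̇.
dT/dt = (T_ss − T)/τ with T_ss = T_amb + Q̇/UA = 14.69 + 500.9/6.022 = 97.8683 °C, τ = M c_p/UA = 954.5·3.042/6.022 = 482.164 min.
Integrating: T(t) = T_ss + (T₀ − T_ss) e^(−t/τ).
T(1133) = 97.8683 + (-28.0483)·0.0953859 = 95.1929 °C.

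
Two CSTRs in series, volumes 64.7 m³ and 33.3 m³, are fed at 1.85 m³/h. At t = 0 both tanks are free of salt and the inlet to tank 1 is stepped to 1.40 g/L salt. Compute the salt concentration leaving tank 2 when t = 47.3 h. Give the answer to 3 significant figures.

0.761 g/L

Time constants: τᵢ = Vᵢ/Q for each well-mixed tank.
τ₁ = 64.7/1.85 = 34.973 h; τ₂ = 33.3/1.85 = 18.000 h.
Tank 1: C₁ = C_in(1 − e^(−t/τ₁)). Tank 2 (τ₁ ≠ τ₂): C₂ = C_in[1 − (τ₁ e^(−t/τ₁) − τ₂ e^(−t/τ₂))/(τ₁ − τ₂)].
At t = 47.3: e^(−t/τ₁) = 0.25860, e^(−t/τ₂) = 0.072239.
C₂ = 1.40·[1 − (34.973·0.25860 − 18.000·0.072239)/(16.973)] = 1.40·0.54376 = 0.76127 g/L.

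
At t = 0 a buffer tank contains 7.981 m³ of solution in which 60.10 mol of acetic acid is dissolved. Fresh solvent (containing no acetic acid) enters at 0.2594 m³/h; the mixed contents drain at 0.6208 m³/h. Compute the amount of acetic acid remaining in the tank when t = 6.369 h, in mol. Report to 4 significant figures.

Let m(t) be the amount of acetic acid. Volume: V(t) = V₀ + (Q_in − Q_out) t = 7.981 − 0.361400 t; V(6.369) = 5.67924 m³.
Solute balance: dm/dt = 0 − Q_out C = −Q_out m/V(t).
dm/m = −Q_out dt/(V₀ − 0.361400 t); integrating gives ln(m/m₀) = −(Q_out/(Q_in−Q_out)) ln(V/V₀).
m = m₀ (V₀/V)^(Q_out/(Q_in−Q_out)) = 60.10 × (7.981/5.67924)^(-1.71776) = 33.5001 mol.

33.50 mol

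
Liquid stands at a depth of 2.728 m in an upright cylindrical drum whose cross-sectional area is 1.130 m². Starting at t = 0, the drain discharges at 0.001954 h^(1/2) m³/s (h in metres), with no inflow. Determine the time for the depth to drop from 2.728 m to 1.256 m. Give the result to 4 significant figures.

614.1 s

Accumulation of liquid (constant cross-section A): A dh/dt = −0.001954 √h.
Separate and integrate: 2(√h − √h₀) = −(0.001954/A) t.
t = 2A(√h₀ − √h)/0.001954 = 2·1.130·(√2.728 − √1.256)/0.001954
  = 2.26000 × (1.65167 − 1.12071) / 0.001954 = 614.100 s.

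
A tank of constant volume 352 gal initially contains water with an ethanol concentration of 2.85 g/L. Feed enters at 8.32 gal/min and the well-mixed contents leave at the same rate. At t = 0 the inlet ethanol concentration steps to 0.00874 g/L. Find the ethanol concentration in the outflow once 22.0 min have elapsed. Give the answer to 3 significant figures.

1.70 g/L

Accumulation = in − out for the solute gives V dC/dt = Q(C_in − C).
So dC/dt = (C_in − C)/τ with τ = V/Q = 352/8.32 = 42.308 min.
Integrating: C(t) = C_in + (C₀ − C_in) e^(−t/τ).
C(22.0) = 0.00874 + (2.85 − 0.00874)·e^(−22.0/42.308) = 0.00874 + (2.8413)·0.59452 = 1.6979 g/L.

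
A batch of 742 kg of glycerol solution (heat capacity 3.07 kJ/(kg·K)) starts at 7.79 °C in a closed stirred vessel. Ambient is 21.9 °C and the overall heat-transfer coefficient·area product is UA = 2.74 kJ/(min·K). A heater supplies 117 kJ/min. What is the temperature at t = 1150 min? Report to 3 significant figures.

Heat balance on the well-mixed liquid: M c_p dT/dt = −UA(T − T_amb) + Q̇.
dT/dt = (T_ss − T)/τ with T_ss = T_amb + Q̇/UA = 21.9 + 117/2.74 = 64.601 °C, τ = M c_p/UA = 742·3.07/2.74 = 831.36 min.
T approaches T_ss exponentially: T(t) = T_ss + (T₀ − T_ss) e^(−t/τ).
T(1150) = 64.601 + (-56.811)·0.25076 = 50.355 °C.

50.4 °C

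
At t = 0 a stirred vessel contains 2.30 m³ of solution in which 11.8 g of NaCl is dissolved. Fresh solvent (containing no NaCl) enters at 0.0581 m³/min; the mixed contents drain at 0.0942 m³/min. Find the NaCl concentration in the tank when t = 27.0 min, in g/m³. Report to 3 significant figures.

Total volume: dV/dt = Q_in − Q_out = -0.036100 m³/min, so V(t) = 2.30 − 0.036100 t and V(27.0) = 1.3253 m³.
Species balance (pure solvent in): dm/dt = −Q_out · m/V(t).
Separate: dm/m = −Q_out dt/V(t) ⇒ ln(m/m₀) = −(Q_out/(Q_in−Q_out)) ln(V/V₀).
m = m₀ (V₀/V)^(Q_out/(Q_in−Q_out)) = 11.8 × (2.30/1.3253)^(-2.6094) = 2.8000 g.
C = m/V = 2.8000/1.3253 = 2.1127 g/m³.

2.11 g/m³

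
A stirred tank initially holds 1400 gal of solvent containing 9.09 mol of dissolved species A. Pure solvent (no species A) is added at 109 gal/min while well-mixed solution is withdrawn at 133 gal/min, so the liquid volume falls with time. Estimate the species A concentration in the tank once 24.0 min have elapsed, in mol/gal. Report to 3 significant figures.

0.000585 mol/gal

Let m(t) be the amount of species A. Volume: V(t) = V₀ + (Q_in − Q_out) t = 1400 − 24.000 t; V(24.0) = 824.00 gal.
Solute balance: dm/dt = 0 − Q_out C = −Q_out m/V(t).
dm/m = −Q_out dt/(V₀ − 24.000 t); integrating gives ln(m/m₀) = −(Q_out/(Q_in−Q_out)) ln(V/V₀).
m = m₀ (V₀/V)^(Q_out/(Q_in−Q_out)) = 9.09 × (1400/824.00)^(-5.5417) = 0.48180 mol.
C = m/V = 0.48180/824.00 = 0.00058471 mol/gal.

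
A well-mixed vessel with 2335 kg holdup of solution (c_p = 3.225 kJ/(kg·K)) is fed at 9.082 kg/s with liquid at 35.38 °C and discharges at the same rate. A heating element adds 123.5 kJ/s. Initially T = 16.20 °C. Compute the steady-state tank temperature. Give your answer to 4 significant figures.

Unsteady energy balance on the tank contents: M c_p dT/dt = ṁ c_p (T_in − T) + 123.5.
At steady state dT/dt = 0 ⇒ T_ss = T_in + Q̇/(ṁ c_p) = 35.38 + 123.5/(9.082·3.225) = 39.5965 °C.

39.60 °C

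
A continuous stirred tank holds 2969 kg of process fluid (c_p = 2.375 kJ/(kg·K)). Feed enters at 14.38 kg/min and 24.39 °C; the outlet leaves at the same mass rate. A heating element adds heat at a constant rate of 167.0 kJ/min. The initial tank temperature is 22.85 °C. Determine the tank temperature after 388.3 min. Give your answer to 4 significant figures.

First-law balance (no shaft work): M c_p dT/dt = ṁ c_p (T_in − T) + 167.0.
Rearrange: dT/dt = (T_ss − T)/τ with τ = M/ṁ = 206.467 min and T_ss = T_in + Q̇/(ṁ c_p) = 29.2798 °C.
This is linear first-order; T(t) = T_ss + (T₀ − T_ss) e^(−t/τ).
T(388.3) = 29.2798 + (-6.42983)·e^(−388.3/206.467) = 29.2798 + (-6.42983)·0.152486 = 28.2994 °C.

28.30 °C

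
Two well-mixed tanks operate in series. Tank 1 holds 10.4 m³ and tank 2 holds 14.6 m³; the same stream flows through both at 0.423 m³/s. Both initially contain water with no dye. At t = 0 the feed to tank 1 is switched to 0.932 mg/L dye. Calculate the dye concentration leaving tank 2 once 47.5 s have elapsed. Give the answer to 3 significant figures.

0.448 mg/L

Each tank obeys Vᵢ dCᵢ/dt = Q(Cᵢ₋₁ − Cᵢ), so τᵢ = Vᵢ/Q.
τ₁ = 10.4/0.423 = 24.586 s; τ₂ = 14.6/0.423 = 34.515 s.
Solving the cascade with C₁(0)=C₂(0)=0 gives C₂(t) = C_in[1 − (τ₁ e^(−t/τ₁) − τ₂ e^(−t/τ₂))/(τ₁ − τ₂)].
At t = 47.5: e^(−t/τ₁) = 0.14486, e^(−t/τ₂) = 0.25254.
C₂ = 0.932·[1 − (24.586·0.14486 − 34.515·0.25254)/(-9.9291)] = 0.932·0.48084 = 0.44814 mg/L.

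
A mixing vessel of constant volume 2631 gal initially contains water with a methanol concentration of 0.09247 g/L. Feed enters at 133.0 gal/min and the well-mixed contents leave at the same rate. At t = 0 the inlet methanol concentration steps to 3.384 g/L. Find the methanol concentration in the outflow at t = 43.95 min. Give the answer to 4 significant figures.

Species balance on the tank: V dC/dt = Q(C_in − C).
Time constant τ = V/Q = 2631/133.0 = 19.7820 min.
C approaches C_in exponentially: C(t) = C_in + (C₀ − C_in) e^(−t/τ).
C(43.95) = 3.384 + (0.09247 − 3.384)·e^(−43.95/19.7820) = 3.384 + (-3.29153)·0.108422 = 3.02712 g/L.

3.027 g/L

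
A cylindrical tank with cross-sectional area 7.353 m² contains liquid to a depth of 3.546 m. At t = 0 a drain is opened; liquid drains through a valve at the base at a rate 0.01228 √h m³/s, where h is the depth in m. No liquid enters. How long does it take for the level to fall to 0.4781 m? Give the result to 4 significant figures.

1427 s

Mass balance (ρ constant): A dh/dt = −0.01228 √h.
Separate and integrate: 2(√h − √h₀) = −(0.01228/A) t.
t = 2A(√h₀ − √h)/0.01228 = 2·7.353·(√3.546 − √0.4781)/0.01228
  = 14.7060 × (1.88308 − 0.691448) / 0.01228 = 1427.05 s.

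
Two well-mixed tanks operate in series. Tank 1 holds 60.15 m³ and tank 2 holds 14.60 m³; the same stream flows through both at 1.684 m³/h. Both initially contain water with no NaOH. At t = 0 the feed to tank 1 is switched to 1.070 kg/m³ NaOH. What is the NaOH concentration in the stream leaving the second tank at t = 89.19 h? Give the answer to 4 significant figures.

Species balance on tank i: dCᵢ/dt = (Cᵢ₋₁ − Cᵢ)/τᵢ with τᵢ = Vᵢ/Q.
τ₁ = 60.15/1.684 = 35.7185 h; τ₂ = 14.60/1.684 = 8.66983 h.
Solving the cascade with C₁(0)=C₂(0)=0 gives C₂(t) = C_in[1 − (τ₁ e^(−t/τ₁) − τ₂ e^(−t/τ₂))/(τ₁ − τ₂)].
At t = 89.19: e^(−t/τ₁) = 0.0823297, e^(−t/τ₂) = 3.40597e-05.
C₂ = 1.070·[1 − (35.7185·0.0823297 − 8.66983·3.40597e-05)/(27.0487)] = 1.070·0.891292 = 0.953683 kg/m³.

0.9537 kg/m³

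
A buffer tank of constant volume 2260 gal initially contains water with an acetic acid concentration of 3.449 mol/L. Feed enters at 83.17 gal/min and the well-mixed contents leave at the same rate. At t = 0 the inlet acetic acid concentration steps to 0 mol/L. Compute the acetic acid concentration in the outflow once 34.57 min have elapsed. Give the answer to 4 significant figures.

Mass balance on the solute (V constant): V dC/dt = Q(C_in − C).
Rewrite as dC/dt + C/τ = C_in/τ, τ = V/Q = 27.1733 min.
This is linear first-order; C(t) = C_in + (C₀ − C_in) e^(−t/τ).
C(34.57) = 0 + (3.449 − 0)·e^(−34.57/27.1733) = 0 + (3.44900)·0.280213 = 0.966453 mol/L.

0.9665 mol/L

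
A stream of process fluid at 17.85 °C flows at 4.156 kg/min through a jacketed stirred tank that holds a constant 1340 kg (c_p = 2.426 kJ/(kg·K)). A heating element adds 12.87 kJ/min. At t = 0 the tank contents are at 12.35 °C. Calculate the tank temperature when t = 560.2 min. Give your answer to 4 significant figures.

17.93 °C

Heat balance on the well-mixed liquid: M c_p dT/dt = ṁ c_p (T_in − T) + 12.87.
τ = M/ṁ = 322.425 min; T_ss = T_in + Q̇/(ṁ c_p) = 17.85 + 12.87/(4.156·2.426) = 19.1265 °C.
Solution: T(t) = T_ss + (T₀ − T_ss) e^(−t/τ).
T(560.2) = 19.1265 + (-6.77647)·e^(−560.2/322.425) = 19.1265 + (-6.77647)·0.175967 = 17.9340 °C.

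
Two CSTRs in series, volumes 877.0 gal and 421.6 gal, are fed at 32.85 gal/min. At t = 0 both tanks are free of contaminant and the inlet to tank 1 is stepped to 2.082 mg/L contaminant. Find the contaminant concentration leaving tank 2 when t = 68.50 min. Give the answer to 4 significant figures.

1.783 mg/L

Species balance on tank i: dCᵢ/dt = (Cᵢ₋₁ − Cᵢ)/τᵢ with τᵢ = Vᵢ/Q.
τ₁ = 877.0/32.85 = 26.6971 min; τ₂ = 421.6/32.85 = 12.8341 min.
Solving the cascade with C₁(0)=C₂(0)=0 gives C₂(t) = C_in[1 − (τ₁ e^(−t/τ₁) − τ₂ e^(−t/τ₂))/(τ₁ − τ₂)].
At t = 68.50: e^(−t/τ₁) = 0.0768561, e^(−t/τ₂) = 0.00480862.
C₂ = 2.082·[1 − (26.6971·0.0768561 − 12.8341·0.00480862)/(13.8630)] = 2.082·0.856444 = 1.78312 mg/L.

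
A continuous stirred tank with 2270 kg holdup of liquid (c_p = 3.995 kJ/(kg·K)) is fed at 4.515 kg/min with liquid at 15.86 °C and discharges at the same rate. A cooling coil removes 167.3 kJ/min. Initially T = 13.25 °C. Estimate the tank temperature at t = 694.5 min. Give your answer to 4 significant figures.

8.259 °C

Unsteady energy balance on the tank contents: M c_p dT/dt = ṁ c_p (T_in − T) − 167.3.
Rearrange: dT/dt = (T_ss − T)/τ with τ = M/ṁ = 502.769 min and T_ss = T_in − Q̇/(ṁ c_p) = 6.58484 °C.
This is linear first-order; T(t) = T_ss + (T₀ − T_ss) e^(−t/τ).
T(694.5) = 6.58484 + (6.66516)·e^(−694.5/502.769) = 6.58484 + (6.66516)·0.251239 = 8.25939 °C.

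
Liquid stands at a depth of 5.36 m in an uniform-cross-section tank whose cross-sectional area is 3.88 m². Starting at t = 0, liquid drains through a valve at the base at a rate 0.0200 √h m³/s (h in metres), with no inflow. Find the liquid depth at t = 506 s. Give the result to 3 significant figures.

With no inflow, A dh/dt = −0.0200 √h.
∫ h^(−1/2) dh = −(0.0200/A) ∫ dt, giving 2√h = 2√h₀ − (0.0200/A) t.
√h = √5.36 − 0.0200·506/(2·3.88) = 2.3152 − 1.3041 = 1.0110.
h = 1.0110² = 1.0222 m.

1.02 m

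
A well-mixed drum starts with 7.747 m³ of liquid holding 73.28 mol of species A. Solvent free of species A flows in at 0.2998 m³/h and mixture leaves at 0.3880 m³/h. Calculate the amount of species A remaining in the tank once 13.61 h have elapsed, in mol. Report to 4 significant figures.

Total volume: dV/dt = Q_in − Q_out = -0.0882000 m³/h, so V(t) = 7.747 − 0.0882000 t and V(13.61) = 6.54660 m³.
Solute balance: dm/dt = 0 − Q_out C = −Q_out m/V(t).
dm/m = −Q_out dt/(V₀ − 0.0882000 t); integrating gives ln(m/m₀) = −(Q_out/(Q_in−Q_out)) ln(V/V₀).
m = m₀ (V₀/V)^(Q_out/(Q_in−Q_out)) = 73.28 × (7.747/6.54660)^(-4.39909) = 34.9408 mol.

34.94 mol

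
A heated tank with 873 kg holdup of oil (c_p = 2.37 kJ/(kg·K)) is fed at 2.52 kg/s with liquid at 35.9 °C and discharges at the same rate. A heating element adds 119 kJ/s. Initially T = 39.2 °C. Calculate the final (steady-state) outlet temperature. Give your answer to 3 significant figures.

Heat balance on the well-mixed liquid: M c_p dT/dt = ṁ c_p (T_in − T) + 119.
At steady state dT/dt = 0 ⇒ T_ss = T_in + Q̇/(ṁ c_p) = 35.9 + 119/(2.52·2.37) = 55.825 °C.

55.8 °C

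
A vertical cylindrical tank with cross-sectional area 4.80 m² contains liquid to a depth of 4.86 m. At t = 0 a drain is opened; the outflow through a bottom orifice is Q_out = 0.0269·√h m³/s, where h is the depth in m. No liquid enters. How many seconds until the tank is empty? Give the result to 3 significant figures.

787 s

With no inflow, A dh/dt = −0.0269 √h.
∫ h^(−1/2) dh = −(0.0269/A) ∫ dt, giving 2√h = 2√h₀ − (0.0269/A) t.
Set h = 0: 2√h₀ = (0.0269/A) t_empty ⇒ t_empty = 2A√h₀/0.0269.
t_empty = 2·4.80·√4.86/0.0269 = 9.6000·2.2045/0.0269 = 786.75 s.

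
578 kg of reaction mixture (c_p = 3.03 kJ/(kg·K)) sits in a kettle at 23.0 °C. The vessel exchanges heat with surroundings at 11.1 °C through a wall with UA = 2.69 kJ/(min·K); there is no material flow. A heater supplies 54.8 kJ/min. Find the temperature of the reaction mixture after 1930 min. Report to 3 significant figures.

31.0 °C

M c_p dT/dt = −UA(T − T_amb) + Q̇.
dT/dt = (T_ss − T)/τ with T_ss = T_amb + Q̇/UA = 11.1 + 54.8/2.69 = 31.472 °C, τ = M c_p/UA = 578·3.03/2.69 = 651.06 min.
T approaches T_ss exponentially: T(t) = T_ss + (T₀ − T_ss) e^(−t/τ).
T(1930) = 31.472 + (-8.4717)·0.051591 = 31.035 °C.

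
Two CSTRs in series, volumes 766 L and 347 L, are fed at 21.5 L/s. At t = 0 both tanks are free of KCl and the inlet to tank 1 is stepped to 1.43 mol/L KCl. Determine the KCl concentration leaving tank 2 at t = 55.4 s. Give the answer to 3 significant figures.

Time constants: τᵢ = Vᵢ/Q for each well-mixed tank.
τ₁ = 766/21.5 = 35.628 s; τ₂ = 347/21.5 = 16.140 s.
Tank 1: C₁ = C_in(1 − e^(−t/τ₁)). Tank 2 (τ₁ ≠ τ₂): C₂ = C_in[1 − (τ₁ e^(−t/τ₁) − τ₂ e^(−t/τ₂))/(τ₁ − τ₂)].
At t = 55.4: e^(−t/τ₁) = 0.21120, e^(−t/τ₂) = 0.032304.
C₂ = 1.43·[1 − (35.628·0.21120 − 16.140·0.032304)/(19.488)] = 1.43·0.64065 = 0.91613 mol/L.

0.916 mol/L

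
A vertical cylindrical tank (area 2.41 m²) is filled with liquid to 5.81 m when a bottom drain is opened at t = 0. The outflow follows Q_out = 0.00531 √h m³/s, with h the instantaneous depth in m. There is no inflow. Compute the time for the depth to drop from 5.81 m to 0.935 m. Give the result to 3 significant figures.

1310 s

Mass balance (ρ constant): A dh/dt = −0.00531 √h.
∫ h^(−1/2) dh = −(0.00531/A) ∫ dt, giving 2√h = 2√h₀ − (0.00531/A) t.
t = 2A(√h₀ − √h)/0.00531 = 2·2.41·(√5.81 − √0.935)/0.00531
  = 4.8200 × (2.4104 − 0.96695) / 0.00531 = 1310.2 s.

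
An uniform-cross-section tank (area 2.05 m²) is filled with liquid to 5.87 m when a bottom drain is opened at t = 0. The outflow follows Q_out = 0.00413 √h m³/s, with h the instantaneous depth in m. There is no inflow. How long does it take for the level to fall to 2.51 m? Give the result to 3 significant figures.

832 s

With no inflow, A dh/dt = −0.00413 √h.
This is separable: 2 d(√h)/dt = −0.00413/A, so √h = √h₀ − (0.00413/(2A)) t.
t = 2A(√h₀ − √h)/0.00413 = 2·2.05·(√5.87 − √2.51)/0.00413
  = 4.1000 × (2.4228 − 1.5843) / 0.00413 = 832.42 s.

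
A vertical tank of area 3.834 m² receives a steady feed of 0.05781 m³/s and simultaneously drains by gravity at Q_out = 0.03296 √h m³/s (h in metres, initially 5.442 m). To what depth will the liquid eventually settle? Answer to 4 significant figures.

3.076 m

Level balance: A dh/dt = 0.05781 − 0.03296 √h. Setting dh/dt = 0:
Q_in = 0.03296 √h_ss ⇒ √h_ss = 0.05781/0.03296 = 1.75394.
h_ss = 1.75394² = 3.07632 m. (Since h₀ = 5.442 m > h_ss, the level will fall toward this value.)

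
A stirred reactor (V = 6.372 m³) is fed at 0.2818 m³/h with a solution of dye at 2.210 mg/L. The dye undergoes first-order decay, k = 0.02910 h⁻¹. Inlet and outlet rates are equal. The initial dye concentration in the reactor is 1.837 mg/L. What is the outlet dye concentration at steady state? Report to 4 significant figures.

1.333 mg/L

V dC/dt = Q(C_in − C) − k V C.
Steady state (dC/dt = 0): C_ss = Q C_in/(Q + kV) = C_in/(1 + kV/Q).
C_ss = 0.2818·2.210/(0.2818 + 0.02910·6.372) = 0.622778/0.467225 = 1.33293 mg/L.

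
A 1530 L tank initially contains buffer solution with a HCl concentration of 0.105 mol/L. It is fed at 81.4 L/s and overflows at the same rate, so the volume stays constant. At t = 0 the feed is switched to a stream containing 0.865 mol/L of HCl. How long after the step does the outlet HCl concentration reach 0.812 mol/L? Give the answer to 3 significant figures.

Species balance: V dC/dt = Q(C_in − C) ⇒ τ = V/Q = 18.796 s.
C(t) = C_in + (C₀ − C_in) e^(−t/τ). Set C = 0.812 and solve for t:
e^(−t/τ) = (C − C_in)/(C₀ − C_in) = (0.812 − 0.865)/(0.105 − 0.865) = 0.069737
t = −τ ln(…) = 18.796 × 2.6630 = 50.054 s.

50.1 s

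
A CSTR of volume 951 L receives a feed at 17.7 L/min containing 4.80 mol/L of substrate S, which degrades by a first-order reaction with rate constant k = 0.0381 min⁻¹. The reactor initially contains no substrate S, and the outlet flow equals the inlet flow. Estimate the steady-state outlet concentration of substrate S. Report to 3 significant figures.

Species balance: V dC/dt = Q C_in − Q C − k V C.
At steady state: 0 = Q C_in − (Q + kV) C_ss, so C_ss = Q C_in/(Q + kV).
C_ss = 17.7·4.80/(17.7 + 0.0381·951) = 84.960/53.933 = 1.5753 mol/L.

1.58 mol/L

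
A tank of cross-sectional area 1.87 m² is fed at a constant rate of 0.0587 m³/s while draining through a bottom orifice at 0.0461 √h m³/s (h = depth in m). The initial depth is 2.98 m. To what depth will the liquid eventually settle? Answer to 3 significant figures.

1.62 m

Unsteady balance on liquid volume: A dh/dt = Q_in − 0.0461 √h. At steady state dh/dt = 0:
Q_in = 0.0461 √h_ss ⇒ √h_ss = 0.0587/0.0461 = 1.2733.
h_ss = 1.2733² = 1.6213 m. (Since h₀ = 2.98 m > h_ss, the level will fall toward this value.)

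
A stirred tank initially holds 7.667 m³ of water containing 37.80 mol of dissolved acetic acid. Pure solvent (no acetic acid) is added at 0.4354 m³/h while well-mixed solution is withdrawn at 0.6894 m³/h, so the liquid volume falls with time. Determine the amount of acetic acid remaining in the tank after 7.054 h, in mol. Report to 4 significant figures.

Let m(t) be the amount of acetic acid. Volume: V(t) = V₀ + (Q_in − Q_out) t = 7.667 − 0.254000 t; V(7.054) = 5.87528 m³.
No acetic acid enters, so dm/dt = −Q_out · (m/V).
Separate: dm/m = −Q_out dt/V(t) ⇒ ln(m/m₀) = −(Q_out/(Q_in−Q_out)) ln(V/V₀).
m = m₀ (V₀/V)^(Q_out/(Q_in−Q_out)) = 37.80 × (7.667/5.87528)^(-2.71417) = 18.3545 mol.

18.35 mol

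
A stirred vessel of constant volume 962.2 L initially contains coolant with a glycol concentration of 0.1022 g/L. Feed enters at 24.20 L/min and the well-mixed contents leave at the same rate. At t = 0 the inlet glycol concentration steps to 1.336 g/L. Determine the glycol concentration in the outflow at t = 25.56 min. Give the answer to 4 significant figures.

Transient balance on the dissolved component: V dC/dt = Q(C_in − C).
Rewrite as dC/dt + C/τ = C_in/τ, τ = V/Q = 39.7603 min.
C approaches C_in exponentially: C(t) = C_in + (C₀ − C_in) e^(−t/τ).
C(25.56) = 1.336 + (0.1022 − 1.336)·e^(−25.56/39.7603) = 1.336 + (-1.23380)·0.525791 = 0.687279 g/L.

0.6873 g/L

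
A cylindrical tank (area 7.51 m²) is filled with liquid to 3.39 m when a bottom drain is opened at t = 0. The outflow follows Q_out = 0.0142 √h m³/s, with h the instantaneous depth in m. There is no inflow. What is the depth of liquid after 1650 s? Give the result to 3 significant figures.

A dh/dt = −Q_out = −0.0142 √h.
Separate and integrate: 2(√h − √h₀) = −(0.0142/A) t.
√h = √3.39 − 0.0142·1650/(2·7.51) = 1.8412 − 1.5599 = 0.28128.
h = 0.28128² = 0.079116 m.

0.0791 m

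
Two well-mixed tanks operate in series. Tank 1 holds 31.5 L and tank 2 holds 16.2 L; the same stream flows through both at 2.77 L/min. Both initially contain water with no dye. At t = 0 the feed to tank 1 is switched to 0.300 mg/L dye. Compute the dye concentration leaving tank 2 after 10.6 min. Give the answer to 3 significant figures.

0.109 mg/L

Species balance on tank i: dCᵢ/dt = (Cᵢ₋₁ − Cᵢ)/τᵢ with τᵢ = Vᵢ/Q.
τ₁ = 31.5/2.77 = 11.372 min; τ₂ = 16.2/2.77 = 5.8484 min.
Solving the cascade with C₁(0)=C₂(0)=0 gives C₂(t) = C_in[1 − (τ₁ e^(−t/τ₁) − τ₂ e^(−t/τ₂))/(τ₁ − τ₂)].
At t = 10.6: e^(−t/τ₁) = 0.39372, e^(−t/τ₂) = 0.16325.
C₂ = 0.300·[1 − (11.372·0.39372 − 5.8484·0.16325)/(5.5235)] = 0.300·0.36226 = 0.10868 mg/L.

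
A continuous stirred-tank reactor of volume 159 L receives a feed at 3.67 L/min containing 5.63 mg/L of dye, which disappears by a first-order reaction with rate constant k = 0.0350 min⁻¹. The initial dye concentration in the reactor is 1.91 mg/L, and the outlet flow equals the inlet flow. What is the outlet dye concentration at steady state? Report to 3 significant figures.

V dC/dt = Q(C_in − C) − k V C.
At steady state: 0 = Q C_in − (Q + kV) C_ss, so C_ss = Q C_in/(Q + kV).
C_ss = 3.67·5.63/(3.67 + 0.0350·159) = 20.662/9.2350 = 2.2374 mg/L.

2.24 mg/L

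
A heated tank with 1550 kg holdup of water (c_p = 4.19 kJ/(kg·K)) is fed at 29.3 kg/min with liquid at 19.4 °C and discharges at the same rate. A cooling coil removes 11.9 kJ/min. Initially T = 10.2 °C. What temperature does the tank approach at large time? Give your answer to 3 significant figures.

19.3 °C

Heat balance on the well-mixed liquid: M c_p dT/dt = ṁ c_p (T_in − T) − 11.9.
At steady state dT/dt = 0 ⇒ T_ss = T_in − Q̇/(ṁ c_p) = 19.4 − 11.9/(29.3·4.19) = 19.303 °C.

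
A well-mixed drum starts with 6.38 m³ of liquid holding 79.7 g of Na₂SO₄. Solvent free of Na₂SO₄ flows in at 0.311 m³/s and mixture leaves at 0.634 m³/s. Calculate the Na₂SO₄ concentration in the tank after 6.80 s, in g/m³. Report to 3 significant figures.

8.32 g/m³

Let m(t) be the amount of Na₂SO₄. Volume: V(t) = V₀ + (Q_in − Q_out) t = 6.38 − 0.32300 t; V(6.80) = 4.1836 m³.
Solute balance: dm/dt = 0 − Q_out C = −Q_out m/V(t).
dm/m = −Q_out dt/(V₀ − 0.32300 t); integrating gives ln(m/m₀) = −(Q_out/(Q_in−Q_out)) ln(V/V₀).
m = m₀ (V₀/V)^(Q_out/(Q_in−Q_out)) = 79.7 × (6.38/4.1836)^(-1.9628) = 34.812 g.
C = m/V = 34.812/4.1836 = 8.3210 g/m³.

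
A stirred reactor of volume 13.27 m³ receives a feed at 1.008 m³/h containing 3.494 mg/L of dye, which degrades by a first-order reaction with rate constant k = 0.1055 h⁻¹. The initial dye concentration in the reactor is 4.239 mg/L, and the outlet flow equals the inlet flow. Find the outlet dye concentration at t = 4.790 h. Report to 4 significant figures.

Accumulation = in − out − consumed: V dC/dt = Q C_in − Q C − k V C.
This is linear with rate a = Q/V + k = 0.181461 h⁻¹.
C_ss = Q C_in/(Q + kV) = 1.46261 mg/L; C(t) = C_ss + (C₀ − C_ss) e^(−a t).
C(4.790) = 1.46261 + (2.77639)·e^(−0.181461·4.790) = 1.46261 + (2.77639)·0.419288 = 2.62672 mg/L.

2.627 mg/L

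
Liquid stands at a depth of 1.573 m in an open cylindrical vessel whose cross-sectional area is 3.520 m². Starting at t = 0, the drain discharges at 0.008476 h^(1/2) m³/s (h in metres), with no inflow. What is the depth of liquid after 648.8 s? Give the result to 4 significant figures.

Accumulation of liquid (constant cross-section A): A dh/dt = −0.008476 √h.
∫ h^(−1/2) dh = −(0.008476/A) ∫ dt, giving 2√h = 2√h₀ − (0.008476/A) t.
√h = √1.573 − 0.008476·648.8/(2·3.520) = 1.25419 − 0.781140 = 0.473053.
h = 0.473053² = 0.223779 m.

0.2238 m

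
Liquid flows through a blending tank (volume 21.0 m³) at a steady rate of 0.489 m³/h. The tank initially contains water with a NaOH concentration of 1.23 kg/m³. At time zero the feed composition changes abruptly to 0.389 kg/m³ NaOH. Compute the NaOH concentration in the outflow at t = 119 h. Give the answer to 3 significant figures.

0.442 kg/m³

Unsteady species balance (constant V, well mixed): V dC/dt = Q(C_in − C).
So dC/dt = (C_in − C)/τ with τ = V/Q = 21.0/0.489 = 42.945 h.
Solution: C(t) = C_in + (C₀ − C_in) e^(−t/τ).
C(119) = 0.389 + (1.23 − 0.389)·e^(−119/42.945) = 0.389 + (0.84100)·0.062599 = 0.44165 kg/m³.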